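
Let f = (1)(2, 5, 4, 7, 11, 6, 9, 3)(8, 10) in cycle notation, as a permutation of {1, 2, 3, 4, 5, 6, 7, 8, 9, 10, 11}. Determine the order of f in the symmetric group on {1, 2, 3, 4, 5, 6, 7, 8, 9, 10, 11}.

The disjoint cycles have lengths 8, 2, 1.
The order of f is the least common multiple of its cycle lengths: lcm(8, 2) = 8.

8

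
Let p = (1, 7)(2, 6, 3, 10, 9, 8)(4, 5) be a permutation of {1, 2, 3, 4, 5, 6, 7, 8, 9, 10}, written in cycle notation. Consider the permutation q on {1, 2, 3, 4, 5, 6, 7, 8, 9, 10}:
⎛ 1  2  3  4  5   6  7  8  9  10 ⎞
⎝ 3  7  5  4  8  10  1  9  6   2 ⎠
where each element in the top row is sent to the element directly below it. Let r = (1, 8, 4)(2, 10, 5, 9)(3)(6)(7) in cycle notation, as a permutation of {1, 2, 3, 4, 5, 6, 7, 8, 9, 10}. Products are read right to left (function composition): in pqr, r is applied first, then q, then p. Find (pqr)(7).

7

Apply the permutations in order: r(7) = 7, then q(7) = 1, then p(1) = 7. So (pqr)(7) = 7.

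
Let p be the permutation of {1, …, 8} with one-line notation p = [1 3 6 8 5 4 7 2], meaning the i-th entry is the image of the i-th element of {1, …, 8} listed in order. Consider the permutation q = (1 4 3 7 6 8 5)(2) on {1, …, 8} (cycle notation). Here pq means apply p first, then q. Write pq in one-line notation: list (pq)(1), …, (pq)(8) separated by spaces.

Chase each element through p then q: 1 → 1 → 4; 2 → 3 → 7; 3 → 6 → 8; 4 → 8 → 5; 5 → 5 → 1; 6 → 4 → 3; 7 → 7 → 6; 8 → 2 → 2.
Collecting the images, pq = [4 7 8 5 1 3 6 2].

4 7 8 5 1 3 6 2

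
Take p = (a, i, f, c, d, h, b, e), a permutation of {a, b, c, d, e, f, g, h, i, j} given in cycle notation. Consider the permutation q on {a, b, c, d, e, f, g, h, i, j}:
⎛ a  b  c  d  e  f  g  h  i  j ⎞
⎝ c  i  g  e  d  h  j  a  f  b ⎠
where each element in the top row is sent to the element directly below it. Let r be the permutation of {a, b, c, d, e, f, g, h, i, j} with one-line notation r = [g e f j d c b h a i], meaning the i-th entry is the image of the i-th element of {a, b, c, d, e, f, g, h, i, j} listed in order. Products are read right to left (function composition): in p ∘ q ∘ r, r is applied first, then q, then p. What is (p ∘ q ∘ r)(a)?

Apply the permutations in order: r(a) = g, then q(g) = j, then p(j) = j. So (p ∘ q ∘ r)(a) = j.

j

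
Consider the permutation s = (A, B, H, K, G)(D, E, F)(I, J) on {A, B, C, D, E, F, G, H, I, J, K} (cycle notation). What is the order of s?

The cycle type of s is (5, 3, 2, 1).
The order of s is the least common multiple of its cycle lengths: lcm(5, 3, 2) = 30.

30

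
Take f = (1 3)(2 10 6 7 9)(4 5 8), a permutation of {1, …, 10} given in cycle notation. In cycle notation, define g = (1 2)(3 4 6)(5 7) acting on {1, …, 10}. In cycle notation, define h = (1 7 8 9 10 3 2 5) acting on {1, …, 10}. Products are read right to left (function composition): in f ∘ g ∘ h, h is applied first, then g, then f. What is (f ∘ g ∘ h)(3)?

3

Chase 3: h(3) = 2; g(2) = 1; f(1) = 3. Hence (f ∘ g ∘ h)(3) = 3.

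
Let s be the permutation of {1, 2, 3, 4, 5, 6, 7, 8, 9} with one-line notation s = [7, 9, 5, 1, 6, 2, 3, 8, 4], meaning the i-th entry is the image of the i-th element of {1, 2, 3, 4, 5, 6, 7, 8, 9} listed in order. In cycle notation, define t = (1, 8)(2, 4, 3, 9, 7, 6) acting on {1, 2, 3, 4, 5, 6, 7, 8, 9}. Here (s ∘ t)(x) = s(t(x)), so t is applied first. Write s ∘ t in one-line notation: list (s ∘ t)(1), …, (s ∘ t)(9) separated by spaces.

(s ∘ t)(x) = s(t(x)). Computing each image: s(t(1)) = s(8) = 8, s(t(2)) = s(4) = 1, s(t(3)) = s(9) = 4, s(t(4)) = s(3) = 5, s(t(5)) = s(5) = 6, s(t(6)) = s(2) = 9, s(t(7)) = s(6) = 2, s(t(8)) = s(1) = 7, s(t(9)) = s(7) = 3.
Hence s ∘ t = [8 1 4 5 6 9 2 7 3].

8 1 4 5 6 9 2 7 3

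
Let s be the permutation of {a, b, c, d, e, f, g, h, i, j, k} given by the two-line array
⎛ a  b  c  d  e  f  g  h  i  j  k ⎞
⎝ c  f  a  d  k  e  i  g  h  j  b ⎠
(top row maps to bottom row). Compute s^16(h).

Tracing h → g → … returns to h after 3 steps, so h lies in a 3-cycle (g i h).
On a 3-cycle, s^3 is the identity, so s^16 = s^1 there (16 ≡ 1 mod 3).
Advancing 1 step from h: h → g.

g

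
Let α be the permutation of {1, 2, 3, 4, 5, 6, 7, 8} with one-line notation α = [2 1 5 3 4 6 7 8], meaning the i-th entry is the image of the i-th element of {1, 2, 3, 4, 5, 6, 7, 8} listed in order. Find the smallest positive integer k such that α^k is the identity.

The disjoint-cycle form of α has cycle lengths 3, 2, 1, 1, 1.
The order is lcm(3, 2) = 6.

6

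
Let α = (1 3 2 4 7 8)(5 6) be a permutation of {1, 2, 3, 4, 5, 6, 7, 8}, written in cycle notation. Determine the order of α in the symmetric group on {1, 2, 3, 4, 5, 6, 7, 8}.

The disjoint cycles have lengths 6, 2.
Since disjoint cycles commute, ord(α) = lcm(6, 2) = 6.

6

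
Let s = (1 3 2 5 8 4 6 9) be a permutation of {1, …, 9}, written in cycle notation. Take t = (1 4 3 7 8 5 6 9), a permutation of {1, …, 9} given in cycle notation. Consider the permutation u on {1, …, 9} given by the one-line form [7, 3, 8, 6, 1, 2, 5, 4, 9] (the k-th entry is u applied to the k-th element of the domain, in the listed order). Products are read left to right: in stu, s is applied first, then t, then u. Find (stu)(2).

Apply the permutations in order: s(2) = 5, then t(5) = 6, then u(6) = 2. So (stu)(2) = 2.

2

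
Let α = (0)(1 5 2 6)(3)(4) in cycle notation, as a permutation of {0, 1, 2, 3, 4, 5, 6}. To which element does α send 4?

The 1-cycle (4) fixes 4, so α(4) = 4.

4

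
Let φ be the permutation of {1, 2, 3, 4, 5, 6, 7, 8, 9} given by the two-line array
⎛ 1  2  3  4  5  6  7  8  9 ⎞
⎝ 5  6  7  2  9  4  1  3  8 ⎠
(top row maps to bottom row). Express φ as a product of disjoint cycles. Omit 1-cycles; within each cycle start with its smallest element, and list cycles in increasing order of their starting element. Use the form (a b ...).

From 1: 1 → 5 → 9 → 8 → 3 → 7 → 1, closing the cycle (1 5 9 8 3 7).
Repeating from the next unused element and collecting all non-trivial cycles gives (1 5 9 8 3 7)(2 6 4).

(1 5 9 8 3 7)(2 6 4)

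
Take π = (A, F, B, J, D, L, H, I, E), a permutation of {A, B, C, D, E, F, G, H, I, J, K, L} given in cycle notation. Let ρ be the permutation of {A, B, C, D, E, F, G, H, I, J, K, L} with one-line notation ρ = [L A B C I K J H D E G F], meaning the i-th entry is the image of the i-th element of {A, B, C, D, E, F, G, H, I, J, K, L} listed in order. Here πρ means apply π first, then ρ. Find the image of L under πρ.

H

First apply π: π(L) = H, then ρ(H) = H. Thus (πρ)(L) = H.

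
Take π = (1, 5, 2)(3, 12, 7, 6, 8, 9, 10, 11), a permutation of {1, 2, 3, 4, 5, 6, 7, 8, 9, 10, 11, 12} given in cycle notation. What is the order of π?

24

The disjoint cycles have lengths 8, 3, 1.
The order is lcm(8, 3) = 24.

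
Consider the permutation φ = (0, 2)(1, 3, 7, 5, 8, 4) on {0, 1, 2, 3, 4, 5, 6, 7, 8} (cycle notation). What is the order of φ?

6

The disjoint cycles have lengths 6, 2, 1.
The order of φ is the least common multiple of its cycle lengths: lcm(6, 2) = 6.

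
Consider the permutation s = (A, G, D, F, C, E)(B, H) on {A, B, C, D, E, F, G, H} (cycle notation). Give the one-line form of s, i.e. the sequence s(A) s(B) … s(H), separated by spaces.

Reading each image from the cycles: A→G, B→H, C→E, D→F, E→A, F→C, G→D, H→B.
So the one-line form is G H E F A C D B.

G H E F A C D B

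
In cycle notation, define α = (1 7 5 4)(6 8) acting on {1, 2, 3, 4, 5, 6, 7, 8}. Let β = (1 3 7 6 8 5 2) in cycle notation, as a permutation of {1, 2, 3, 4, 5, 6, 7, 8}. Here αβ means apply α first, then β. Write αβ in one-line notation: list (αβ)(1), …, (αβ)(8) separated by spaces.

(αβ)(x) = β(α(x)). Computing each image: β(α(1)) = β(7) = 6, β(α(2)) = β(2) = 1, β(α(3)) = β(3) = 7, β(α(4)) = β(1) = 3, β(α(5)) = β(4) = 4, β(α(6)) = β(8) = 5, β(α(7)) = β(5) = 2, β(α(8)) = β(6) = 8.
Hence αβ = [6 1 7 3 4 5 2 8].

6 1 7 3 4 5 2 8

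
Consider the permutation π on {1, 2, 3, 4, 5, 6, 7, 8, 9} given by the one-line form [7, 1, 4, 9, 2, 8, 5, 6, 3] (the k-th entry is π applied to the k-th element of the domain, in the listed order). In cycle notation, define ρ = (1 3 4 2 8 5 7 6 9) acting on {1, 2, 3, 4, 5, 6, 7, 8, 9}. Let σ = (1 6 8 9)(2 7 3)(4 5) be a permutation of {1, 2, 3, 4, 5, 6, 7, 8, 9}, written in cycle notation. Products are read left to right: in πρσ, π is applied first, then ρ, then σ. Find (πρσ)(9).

5

(πρσ)(9) = σ(ρ(π(9))). π(9) = 3, then ρ(3) = 4, then σ(4) = 5, so the result is 5.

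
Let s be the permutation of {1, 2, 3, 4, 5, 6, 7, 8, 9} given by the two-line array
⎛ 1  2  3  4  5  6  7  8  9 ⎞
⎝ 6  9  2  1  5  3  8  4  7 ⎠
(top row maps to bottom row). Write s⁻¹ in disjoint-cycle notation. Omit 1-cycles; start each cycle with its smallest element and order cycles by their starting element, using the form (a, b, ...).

(1, 4, 8, 7, 9, 2, 3, 6)

The cycle decomposition of s is (1, 6, 3, 2, 9, 7, 8, 4).
Reversing each cycle (and rotating so the smallest element leads) gives s⁻¹ = (1, 4, 8, 7, 9, 2, 3, 6).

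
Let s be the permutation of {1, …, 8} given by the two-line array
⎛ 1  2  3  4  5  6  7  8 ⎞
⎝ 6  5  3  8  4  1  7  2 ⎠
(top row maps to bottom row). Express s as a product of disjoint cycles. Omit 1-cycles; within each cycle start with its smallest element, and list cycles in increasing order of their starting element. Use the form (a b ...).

Start at 1 and follow images: 1 → 6 → 1, giving the cycle (1 6).
Continuing from each remaining unvisited element yields (1 6)(2 5 4 8).

(1 6)(2 5 4 8)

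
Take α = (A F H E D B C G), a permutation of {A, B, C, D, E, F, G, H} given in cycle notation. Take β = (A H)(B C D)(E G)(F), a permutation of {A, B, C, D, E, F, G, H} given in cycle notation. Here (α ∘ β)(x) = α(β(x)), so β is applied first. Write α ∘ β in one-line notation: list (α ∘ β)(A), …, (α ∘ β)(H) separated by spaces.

(α ∘ β)(x) = α(β(x)). Computing each image: α(β(A)) = α(H) = E, α(β(B)) = α(C) = G, α(β(C)) = α(D) = B, α(β(D)) = α(B) = C, α(β(E)) = α(G) = A, α(β(F)) = α(F) = H, α(β(G)) = α(E) = D, α(β(H)) = α(A) = F.
Hence α ∘ β = [E G B C A H D F].

E G B C A H D F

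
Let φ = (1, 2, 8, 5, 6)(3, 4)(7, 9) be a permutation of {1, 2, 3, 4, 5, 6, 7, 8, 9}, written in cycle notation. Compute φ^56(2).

8

2 lies in the 5-cycle (1, 2, 8, 5, 6).
On a 5-cycle, φ^5 is the identity, so φ^56 = φ^1 there (56 ≡ 1 mod 5).
Advancing 1 step from 2: 2 → 8.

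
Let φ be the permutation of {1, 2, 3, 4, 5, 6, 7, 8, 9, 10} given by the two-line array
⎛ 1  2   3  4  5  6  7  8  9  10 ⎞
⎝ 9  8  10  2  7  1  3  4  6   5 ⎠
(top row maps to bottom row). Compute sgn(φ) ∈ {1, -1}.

In disjoint-cycle form the cycle lengths are 4, 3, 3.
A cycle of length ℓ contributes ℓ−1 transpositions, so φ is a product of 3 + 2 + 2 = 7 transpositions — odd.

-1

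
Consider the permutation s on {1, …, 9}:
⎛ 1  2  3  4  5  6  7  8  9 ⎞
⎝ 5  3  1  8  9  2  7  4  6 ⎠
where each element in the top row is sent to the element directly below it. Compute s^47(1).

Tracing 1 → 5 → … returns to 1 after 6 steps, so 1 lies in a 6-cycle (1, 5, 9, 6, 2, 3).
Powers repeat with period 6 on this cycle, and 47 mod 6 = 5, so s^47(1) = s^5(1).
Stepping 5 places around the cycle: 1 → 5 → 9 → 6 → 2 → 3.

3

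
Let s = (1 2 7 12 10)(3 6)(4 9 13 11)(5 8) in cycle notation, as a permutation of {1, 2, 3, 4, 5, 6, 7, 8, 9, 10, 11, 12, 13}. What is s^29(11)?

4

11 lies in the 4-cycle (4 9 13 11).
Since the cycle has length 4, s^29 acts on it the same as s^1 (29 mod 4 = 1).
Advancing 1 step from 11: 11 → 4.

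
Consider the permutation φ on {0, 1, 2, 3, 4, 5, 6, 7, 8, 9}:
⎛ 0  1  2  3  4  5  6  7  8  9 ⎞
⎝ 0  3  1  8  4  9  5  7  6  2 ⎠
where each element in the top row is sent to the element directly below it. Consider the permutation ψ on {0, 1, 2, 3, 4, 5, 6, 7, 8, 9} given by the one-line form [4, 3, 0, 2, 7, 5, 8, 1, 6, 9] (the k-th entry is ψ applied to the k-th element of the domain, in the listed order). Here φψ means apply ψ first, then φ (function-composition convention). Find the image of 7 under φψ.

3

ψ(7) = 1, then φ(1) = 3; composing gives (φψ)(7) = 3.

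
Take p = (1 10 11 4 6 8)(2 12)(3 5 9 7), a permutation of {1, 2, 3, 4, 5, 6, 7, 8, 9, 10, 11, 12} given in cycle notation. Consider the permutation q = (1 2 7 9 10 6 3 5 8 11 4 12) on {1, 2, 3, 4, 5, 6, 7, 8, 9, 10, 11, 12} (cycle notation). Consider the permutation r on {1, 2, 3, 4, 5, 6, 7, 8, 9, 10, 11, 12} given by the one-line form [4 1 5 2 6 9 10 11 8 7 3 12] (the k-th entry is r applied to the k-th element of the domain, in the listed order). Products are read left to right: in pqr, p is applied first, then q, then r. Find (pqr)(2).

4

Apply the permutations in order: p(2) = 12, then q(12) = 1, then r(1) = 4. So (pqr)(2) = 4.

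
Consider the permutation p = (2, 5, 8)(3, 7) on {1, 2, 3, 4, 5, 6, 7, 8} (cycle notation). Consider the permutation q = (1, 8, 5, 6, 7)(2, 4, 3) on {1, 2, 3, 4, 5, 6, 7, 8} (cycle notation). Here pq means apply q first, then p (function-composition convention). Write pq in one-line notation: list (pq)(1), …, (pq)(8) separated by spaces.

For each element, apply q then p: 1 → 8 → 2; 2 → 4 → 4; 3 → 2 → 5; 4 → 3 → 7; 5 → 6 → 6; 6 → 7 → 3; 7 → 1 → 1; 8 → 5 → 8.
Collecting the images, pq = [2 4 5 7 6 3 1 8].

2 4 5 7 6 3 1 8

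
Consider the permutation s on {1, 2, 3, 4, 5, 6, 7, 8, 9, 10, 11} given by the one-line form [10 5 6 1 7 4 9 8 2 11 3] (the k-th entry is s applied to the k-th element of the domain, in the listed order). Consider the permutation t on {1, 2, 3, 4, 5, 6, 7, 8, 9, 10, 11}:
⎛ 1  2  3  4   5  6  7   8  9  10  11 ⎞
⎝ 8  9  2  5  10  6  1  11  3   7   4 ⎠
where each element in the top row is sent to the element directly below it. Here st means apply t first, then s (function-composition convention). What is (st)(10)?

9

t(10) = 7, then s(7) = 9; composing gives (st)(10) = 9.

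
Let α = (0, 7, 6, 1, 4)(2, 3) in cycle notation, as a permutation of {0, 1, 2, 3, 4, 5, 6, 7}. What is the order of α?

10

The disjoint cycles have lengths 5, 2, 1.
Since disjoint cycles commute, ord(α) = lcm(5, 2) = 10.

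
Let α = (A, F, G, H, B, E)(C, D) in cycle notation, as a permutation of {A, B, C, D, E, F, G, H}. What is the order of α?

The cycle type of α is (6, 2).
The order is lcm(6, 2) = 6.

6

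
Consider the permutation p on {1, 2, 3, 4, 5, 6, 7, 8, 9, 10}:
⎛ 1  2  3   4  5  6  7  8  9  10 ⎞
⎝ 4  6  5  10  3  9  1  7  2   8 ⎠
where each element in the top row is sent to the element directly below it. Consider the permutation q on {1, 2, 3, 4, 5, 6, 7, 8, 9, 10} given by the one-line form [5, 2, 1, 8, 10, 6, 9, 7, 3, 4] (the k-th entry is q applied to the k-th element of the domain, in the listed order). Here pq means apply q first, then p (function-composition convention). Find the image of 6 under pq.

q(6) = 6, then p(6) = 9; composing gives (pq)(6) = 9.

9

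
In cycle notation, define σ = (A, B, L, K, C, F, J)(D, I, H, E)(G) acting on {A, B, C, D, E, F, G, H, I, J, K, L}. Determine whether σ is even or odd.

The cycle lengths are 7, 4, 1.
A cycle is odd iff its length is even; σ has 1 even-length cycle, so sgn(σ) = (−1)^1 and σ is odd.

odd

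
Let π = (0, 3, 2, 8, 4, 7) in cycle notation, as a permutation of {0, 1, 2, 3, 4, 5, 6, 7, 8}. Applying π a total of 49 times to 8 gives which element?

8 lies in the 6-cycle (0, 3, 2, 8, 4, 7).
Since the cycle has length 6, π^49 acts on it the same as π^1 (49 mod 6 = 1).
Stepping 1 place around the cycle: 8 → 4.

4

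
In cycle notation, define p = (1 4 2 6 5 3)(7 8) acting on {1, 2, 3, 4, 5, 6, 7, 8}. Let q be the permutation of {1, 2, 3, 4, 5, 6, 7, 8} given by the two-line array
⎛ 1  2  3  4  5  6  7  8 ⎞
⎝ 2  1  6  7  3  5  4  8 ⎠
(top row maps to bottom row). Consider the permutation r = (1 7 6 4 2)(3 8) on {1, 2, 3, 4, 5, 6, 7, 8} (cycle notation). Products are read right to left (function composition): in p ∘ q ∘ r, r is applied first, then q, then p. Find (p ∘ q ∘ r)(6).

8

Chase 6: r(6) = 4; q(4) = 7; p(7) = 8. Hence (p ∘ q ∘ r)(6) = 8.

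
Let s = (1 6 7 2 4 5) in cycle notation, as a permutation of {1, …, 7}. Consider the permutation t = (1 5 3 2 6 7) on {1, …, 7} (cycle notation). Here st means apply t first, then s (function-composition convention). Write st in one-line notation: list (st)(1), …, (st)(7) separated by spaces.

1 7 4 5 3 2 6

(st)(x) = s(t(x)). Computing each image: s(t(1)) = s(5) = 1, s(t(2)) = s(6) = 7, s(t(3)) = s(2) = 4, s(t(4)) = s(4) = 5, s(t(5)) = s(3) = 3, s(t(6)) = s(7) = 2, s(t(7)) = s(1) = 6.
Hence st = [1 7 4 5 3 2 6].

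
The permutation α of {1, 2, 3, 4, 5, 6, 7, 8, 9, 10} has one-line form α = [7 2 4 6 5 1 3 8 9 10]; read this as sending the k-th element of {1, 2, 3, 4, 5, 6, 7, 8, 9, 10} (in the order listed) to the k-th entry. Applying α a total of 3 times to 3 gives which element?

Tracing 3 → 4 → … returns to 3 after 5 steps, so 3 lies in a 5-cycle (1 7 3 4 6).
Stepping 3 places around the cycle: 3 → 4 → 6 → 1.

1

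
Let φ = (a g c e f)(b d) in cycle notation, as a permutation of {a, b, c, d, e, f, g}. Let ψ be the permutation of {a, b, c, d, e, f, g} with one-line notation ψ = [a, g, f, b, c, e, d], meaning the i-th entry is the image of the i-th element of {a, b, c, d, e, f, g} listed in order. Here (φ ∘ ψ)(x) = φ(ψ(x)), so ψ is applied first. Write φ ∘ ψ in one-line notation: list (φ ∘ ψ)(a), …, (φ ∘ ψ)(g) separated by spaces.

Chase each element through ψ then φ: a → a → g; b → g → c; c → f → a; d → b → d; e → c → e; f → e → f; g → d → b.
Collecting the images, φ ∘ ψ = [g c a d e f b].

g c a d e f b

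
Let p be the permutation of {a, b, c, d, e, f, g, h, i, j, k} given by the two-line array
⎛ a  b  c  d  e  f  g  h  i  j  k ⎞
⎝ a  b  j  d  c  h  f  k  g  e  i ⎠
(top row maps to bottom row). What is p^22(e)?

c

Tracing e → c → … returns to e after 3 steps, so e lies in a 3-cycle (c j e).
Powers repeat with period 3 on this cycle, and 22 mod 3 = 1, so p^22(e) = p^1(e).
Advancing 1 step from e: e → c.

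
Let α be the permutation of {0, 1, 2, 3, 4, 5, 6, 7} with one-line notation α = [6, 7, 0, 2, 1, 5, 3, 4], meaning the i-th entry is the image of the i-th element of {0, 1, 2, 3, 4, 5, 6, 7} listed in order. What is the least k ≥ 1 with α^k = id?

12

The disjoint-cycle form of α has cycle lengths 4, 3, 1.
Since disjoint cycles commute, ord(α) = lcm(4, 3) = 12.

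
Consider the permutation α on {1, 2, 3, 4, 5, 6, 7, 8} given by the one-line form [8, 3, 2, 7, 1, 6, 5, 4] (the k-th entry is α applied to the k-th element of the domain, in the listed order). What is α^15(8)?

8

Tracing 8 → 4 → … returns to 8 after 5 steps, so 8 lies in a 5-cycle (1 8 4 7 5).
Since the cycle has length 5, α^15 acts on it the same as α^0 (15 mod 5 = 0).
So α^15(8) = 8.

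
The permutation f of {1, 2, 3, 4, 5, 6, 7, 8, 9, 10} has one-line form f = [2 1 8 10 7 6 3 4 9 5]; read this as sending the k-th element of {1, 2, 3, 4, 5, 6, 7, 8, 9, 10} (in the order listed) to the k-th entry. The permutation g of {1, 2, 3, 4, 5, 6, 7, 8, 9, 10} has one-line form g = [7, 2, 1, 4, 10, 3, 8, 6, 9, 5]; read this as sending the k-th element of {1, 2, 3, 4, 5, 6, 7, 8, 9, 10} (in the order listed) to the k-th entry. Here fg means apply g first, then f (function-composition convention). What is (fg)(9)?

9

g(9) = 9, then f(9) = 9; composing gives (fg)(9) = 9.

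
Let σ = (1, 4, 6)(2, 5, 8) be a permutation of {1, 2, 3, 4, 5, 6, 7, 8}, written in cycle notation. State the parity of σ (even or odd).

The cycle lengths are 3, 3, 1, 1.
A cycle of length ℓ contributes ℓ−1 transpositions, so σ is a product of 2 + 2 = 4 transpositions — even.

even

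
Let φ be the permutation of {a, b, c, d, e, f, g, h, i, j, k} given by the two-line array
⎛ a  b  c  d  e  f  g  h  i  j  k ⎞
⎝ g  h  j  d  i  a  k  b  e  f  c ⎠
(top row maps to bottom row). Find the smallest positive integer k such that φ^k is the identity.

6

The disjoint-cycle form of φ has cycle lengths 6, 2, 2, 1.
Since disjoint cycles commute, ord(φ) = lcm(6, 2, 2) = 6.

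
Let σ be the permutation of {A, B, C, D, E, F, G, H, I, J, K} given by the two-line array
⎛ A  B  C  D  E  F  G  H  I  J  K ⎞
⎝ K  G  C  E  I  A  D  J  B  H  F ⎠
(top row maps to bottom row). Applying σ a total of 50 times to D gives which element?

D

Tracing D → E → … returns to D after 5 steps, so D lies in a 5-cycle (B, G, D, E, I).
On a 5-cycle, σ^5 is the identity, so σ^50 = σ^0 there (50 ≡ 0 mod 5).
So σ^50(D) = D.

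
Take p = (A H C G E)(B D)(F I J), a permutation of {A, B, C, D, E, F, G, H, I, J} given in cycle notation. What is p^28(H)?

E

H lies in the 5-cycle (A H C G E).
Powers repeat with period 5 on this cycle, and 28 mod 5 = 3, so p^28(H) = p^3(H).
Advancing 3 steps from H: H → C → G → E.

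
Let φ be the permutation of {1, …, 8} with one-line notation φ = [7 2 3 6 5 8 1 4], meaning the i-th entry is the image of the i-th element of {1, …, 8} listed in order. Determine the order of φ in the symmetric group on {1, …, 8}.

6

The disjoint-cycle form of φ has cycle lengths 3, 2, 1, 1, 1.
The order is lcm(3, 2) = 6.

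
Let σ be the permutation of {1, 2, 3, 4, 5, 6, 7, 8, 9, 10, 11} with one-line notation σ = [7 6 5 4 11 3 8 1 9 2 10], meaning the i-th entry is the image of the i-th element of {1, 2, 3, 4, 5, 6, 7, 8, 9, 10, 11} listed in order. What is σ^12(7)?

7

Tracing 7 → 8 → … returns to 7 after 3 steps, so 7 lies in a 3-cycle (1, 7, 8).
On a 3-cycle, σ^3 is the identity, so σ^12 = σ^0 there (12 ≡ 0 mod 3).
So σ^12(7) = 7.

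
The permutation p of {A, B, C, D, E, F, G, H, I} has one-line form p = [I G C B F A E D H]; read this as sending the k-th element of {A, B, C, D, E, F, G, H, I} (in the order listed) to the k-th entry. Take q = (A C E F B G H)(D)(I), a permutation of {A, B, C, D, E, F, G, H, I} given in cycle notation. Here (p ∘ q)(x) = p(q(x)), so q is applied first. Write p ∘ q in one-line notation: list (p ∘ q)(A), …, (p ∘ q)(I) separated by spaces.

Chase each element through q then p: A → C → C; B → G → E; C → E → F; D → D → B; E → F → A; F → B → G; G → H → D; H → A → I; I → I → H.
Collecting the images, p ∘ q = [C E F B A G D I H].

C E F B A G D I H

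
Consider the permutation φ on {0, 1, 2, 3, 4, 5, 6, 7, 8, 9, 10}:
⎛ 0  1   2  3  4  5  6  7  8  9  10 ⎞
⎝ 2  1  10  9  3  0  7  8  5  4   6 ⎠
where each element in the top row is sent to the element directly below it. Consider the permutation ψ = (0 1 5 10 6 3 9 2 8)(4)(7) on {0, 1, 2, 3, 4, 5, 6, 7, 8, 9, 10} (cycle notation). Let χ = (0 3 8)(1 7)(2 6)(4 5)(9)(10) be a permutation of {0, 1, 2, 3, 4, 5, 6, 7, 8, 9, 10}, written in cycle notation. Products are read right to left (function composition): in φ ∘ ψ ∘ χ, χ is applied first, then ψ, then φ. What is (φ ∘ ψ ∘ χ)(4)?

(φ ∘ ψ ∘ χ)(4) = φ(ψ(χ(4))). χ(4) = 5, then ψ(5) = 10, then φ(10) = 6, so the result is 6.

6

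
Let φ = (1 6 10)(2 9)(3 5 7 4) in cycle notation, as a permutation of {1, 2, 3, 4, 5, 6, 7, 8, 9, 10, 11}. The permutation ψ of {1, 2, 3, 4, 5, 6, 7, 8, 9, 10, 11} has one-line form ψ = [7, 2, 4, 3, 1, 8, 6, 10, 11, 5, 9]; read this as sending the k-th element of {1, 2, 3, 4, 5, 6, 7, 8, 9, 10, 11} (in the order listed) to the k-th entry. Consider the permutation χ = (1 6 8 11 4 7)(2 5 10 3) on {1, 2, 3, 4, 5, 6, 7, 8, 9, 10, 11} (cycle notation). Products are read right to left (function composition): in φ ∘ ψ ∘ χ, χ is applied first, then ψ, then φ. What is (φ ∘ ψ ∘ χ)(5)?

7

Apply the permutations in order: χ(5) = 10, then ψ(10) = 5, then φ(5) = 7. So (φ ∘ ψ ∘ χ)(5) = 7.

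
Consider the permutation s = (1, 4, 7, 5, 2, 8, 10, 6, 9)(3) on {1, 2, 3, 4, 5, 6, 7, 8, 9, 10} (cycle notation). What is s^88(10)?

2

10 lies in the 9-cycle (1, 4, 7, 5, 2, 8, 10, 6, 9).
Since the cycle has length 9, s^88 acts on it the same as s^7 (88 mod 9 = 7).
Advancing 7 steps from 10: 10 → 6 → 9 → 1 → 4 → 7 → 5 → 2.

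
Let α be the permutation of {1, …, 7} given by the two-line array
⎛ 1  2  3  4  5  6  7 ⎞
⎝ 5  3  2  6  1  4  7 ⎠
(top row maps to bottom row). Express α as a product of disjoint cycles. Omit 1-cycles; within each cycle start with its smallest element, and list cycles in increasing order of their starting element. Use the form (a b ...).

From 1: 1 → 5 → 1, closing the cycle (1 5).
Continuing from each remaining unvisited element yields (1 5)(2 3)(4 6).

(1 5)(2 3)(4 6)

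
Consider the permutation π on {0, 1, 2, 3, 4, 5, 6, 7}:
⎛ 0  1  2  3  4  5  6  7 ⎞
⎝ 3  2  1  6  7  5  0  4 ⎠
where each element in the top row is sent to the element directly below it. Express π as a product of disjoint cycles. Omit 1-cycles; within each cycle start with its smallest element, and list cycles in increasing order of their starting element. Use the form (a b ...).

Iterating π from 0 gives 0 → 3 → 6 → 0; that is the 3-cycle (0 3 6).
Continuing from each remaining unvisited element yields (0 3 6)(1 2)(4 7).

(0 3 6)(1 2)(4 7)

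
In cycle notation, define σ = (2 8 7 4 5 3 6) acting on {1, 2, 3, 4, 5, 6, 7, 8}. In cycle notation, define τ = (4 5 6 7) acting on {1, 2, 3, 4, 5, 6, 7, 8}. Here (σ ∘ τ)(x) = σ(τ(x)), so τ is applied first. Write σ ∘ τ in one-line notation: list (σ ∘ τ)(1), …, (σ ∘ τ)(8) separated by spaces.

1 8 6 3 2 4 5 7

Chase each element through τ then σ: 1 → 1 → 1; 2 → 2 → 8; 3 → 3 → 6; 4 → 5 → 3; 5 → 6 → 2; 6 → 7 → 4; 7 → 4 → 5; 8 → 8 → 7.
Collecting the images, σ ∘ τ = [1 8 6 3 2 4 5 7].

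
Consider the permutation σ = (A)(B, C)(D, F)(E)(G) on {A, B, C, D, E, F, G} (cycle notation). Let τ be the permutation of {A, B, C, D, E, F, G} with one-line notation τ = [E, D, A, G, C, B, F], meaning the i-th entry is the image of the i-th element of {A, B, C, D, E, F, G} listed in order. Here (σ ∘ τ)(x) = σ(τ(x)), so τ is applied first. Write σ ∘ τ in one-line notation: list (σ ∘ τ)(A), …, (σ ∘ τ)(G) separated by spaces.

Chase each element through τ then σ: A → E → E; B → D → F; C → A → A; D → G → G; E → C → B; F → B → C; G → F → D.
So σ ∘ τ in one-line form is E F A G B C D.

E F A G B C D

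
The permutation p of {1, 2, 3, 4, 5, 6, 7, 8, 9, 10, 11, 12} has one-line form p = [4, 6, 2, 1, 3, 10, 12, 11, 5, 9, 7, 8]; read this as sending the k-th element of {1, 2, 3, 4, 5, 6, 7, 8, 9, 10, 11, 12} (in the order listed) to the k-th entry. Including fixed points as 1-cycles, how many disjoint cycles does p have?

The cycle decomposition is (1 4)(2 6 10 9 5 3)(7 12 8 11), which has 3 cycles (counting 1-cycles).

3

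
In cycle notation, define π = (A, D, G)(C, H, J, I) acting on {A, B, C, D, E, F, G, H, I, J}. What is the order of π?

12

The cycle type of π is (4, 3, 1, 1, 1).
Since disjoint cycles commute, ord(π) = lcm(4, 3) = 12.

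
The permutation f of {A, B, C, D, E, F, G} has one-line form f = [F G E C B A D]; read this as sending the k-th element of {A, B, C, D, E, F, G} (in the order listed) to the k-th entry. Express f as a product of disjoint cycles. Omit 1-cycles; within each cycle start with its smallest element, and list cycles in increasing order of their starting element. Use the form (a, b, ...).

(A, F)(B, G, D, C, E)

Start at A and follow images: A → F → A, giving the cycle (A, F).
Continuing from each remaining unvisited element yields (A, F)(B, G, D, C, E).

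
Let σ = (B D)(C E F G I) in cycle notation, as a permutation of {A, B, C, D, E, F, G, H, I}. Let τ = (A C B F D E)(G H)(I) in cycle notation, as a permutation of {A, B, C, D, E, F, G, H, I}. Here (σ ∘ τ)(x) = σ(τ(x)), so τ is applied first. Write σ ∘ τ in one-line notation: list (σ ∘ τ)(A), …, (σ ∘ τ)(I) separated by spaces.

E G D F A B H I C

Chase each element through τ then σ: A → C → E; B → F → G; C → B → D; D → E → F; E → A → A; F → D → B; G → H → H; H → G → I; I → I → C.
So σ ∘ τ in one-line form is E G D F A B H I C.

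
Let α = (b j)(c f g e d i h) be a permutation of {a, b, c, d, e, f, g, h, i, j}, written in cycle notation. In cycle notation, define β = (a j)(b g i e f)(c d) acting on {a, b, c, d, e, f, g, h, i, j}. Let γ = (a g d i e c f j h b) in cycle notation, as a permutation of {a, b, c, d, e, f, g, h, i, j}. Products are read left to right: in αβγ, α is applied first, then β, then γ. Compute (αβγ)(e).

(αβγ)(e) = γ(β(α(e))). α(e) = d, then β(d) = c, then γ(c) = f, so the result is f.

f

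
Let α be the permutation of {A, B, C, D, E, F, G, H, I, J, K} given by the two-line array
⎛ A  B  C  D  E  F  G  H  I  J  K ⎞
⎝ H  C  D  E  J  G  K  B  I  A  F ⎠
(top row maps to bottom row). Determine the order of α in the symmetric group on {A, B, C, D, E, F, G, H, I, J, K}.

Decomposing into disjoint cycles gives cycle lengths 7, 3, 1.
The order is lcm(7, 3) = 21.

21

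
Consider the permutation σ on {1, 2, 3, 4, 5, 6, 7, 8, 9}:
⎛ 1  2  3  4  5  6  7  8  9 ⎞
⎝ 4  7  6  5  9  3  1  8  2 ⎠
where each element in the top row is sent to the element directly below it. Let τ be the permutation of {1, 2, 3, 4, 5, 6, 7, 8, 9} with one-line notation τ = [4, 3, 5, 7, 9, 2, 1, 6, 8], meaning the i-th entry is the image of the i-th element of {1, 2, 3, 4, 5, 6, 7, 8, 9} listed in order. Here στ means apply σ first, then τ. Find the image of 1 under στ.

First apply σ: σ(1) = 4, then τ(4) = 7. Thus (στ)(1) = 7.

7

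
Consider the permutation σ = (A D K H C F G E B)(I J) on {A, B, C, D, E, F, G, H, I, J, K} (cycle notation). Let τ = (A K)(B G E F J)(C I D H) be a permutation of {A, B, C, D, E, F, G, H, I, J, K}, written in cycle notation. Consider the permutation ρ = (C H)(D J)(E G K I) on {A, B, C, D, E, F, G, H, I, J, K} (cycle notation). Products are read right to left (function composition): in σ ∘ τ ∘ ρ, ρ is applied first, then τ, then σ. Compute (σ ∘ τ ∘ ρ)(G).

Chase G: ρ(G) = K; τ(K) = A; σ(A) = D. Hence (σ ∘ τ ∘ ρ)(G) = D.

D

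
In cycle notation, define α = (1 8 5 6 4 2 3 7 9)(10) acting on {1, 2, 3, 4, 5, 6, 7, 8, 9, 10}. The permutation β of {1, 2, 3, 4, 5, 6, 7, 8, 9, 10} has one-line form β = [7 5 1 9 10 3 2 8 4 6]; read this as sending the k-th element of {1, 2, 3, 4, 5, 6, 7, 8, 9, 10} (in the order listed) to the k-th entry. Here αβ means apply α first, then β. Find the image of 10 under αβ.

(αβ)(10) = β(α(10)). α(10) = 10, then β(10) = 6. So (αβ)(10) = 6.

6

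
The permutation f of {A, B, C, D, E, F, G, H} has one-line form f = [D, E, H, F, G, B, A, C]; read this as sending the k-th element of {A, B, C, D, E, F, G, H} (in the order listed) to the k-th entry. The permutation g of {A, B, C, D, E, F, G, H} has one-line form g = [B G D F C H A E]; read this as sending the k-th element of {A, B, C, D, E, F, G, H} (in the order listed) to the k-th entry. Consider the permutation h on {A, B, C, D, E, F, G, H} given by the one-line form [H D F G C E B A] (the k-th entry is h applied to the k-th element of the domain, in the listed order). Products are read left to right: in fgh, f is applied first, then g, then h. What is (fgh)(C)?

Chase C: f(C) = H; g(H) = E; h(E) = C. Hence (fgh)(C) = C.

C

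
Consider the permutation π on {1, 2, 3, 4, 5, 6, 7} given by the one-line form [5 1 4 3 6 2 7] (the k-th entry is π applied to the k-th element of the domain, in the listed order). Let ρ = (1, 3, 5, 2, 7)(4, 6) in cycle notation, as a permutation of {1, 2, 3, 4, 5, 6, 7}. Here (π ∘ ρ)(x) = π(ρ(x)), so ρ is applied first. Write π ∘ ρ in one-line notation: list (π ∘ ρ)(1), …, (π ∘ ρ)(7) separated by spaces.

4 7 6 2 1 3 5

(π ∘ ρ)(x) = π(ρ(x)). Computing each image: π(ρ(1)) = π(3) = 4, π(ρ(2)) = π(7) = 7, π(ρ(3)) = π(5) = 6, π(ρ(4)) = π(6) = 2, π(ρ(5)) = π(2) = 1, π(ρ(6)) = π(4) = 3, π(ρ(7)) = π(1) = 5.
Hence π ∘ ρ = [4 7 6 2 1 3 5].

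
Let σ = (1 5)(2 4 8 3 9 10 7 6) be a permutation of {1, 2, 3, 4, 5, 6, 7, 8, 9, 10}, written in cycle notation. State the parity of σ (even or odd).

even

The cycle lengths are 8, 2.
A cycle is odd iff its length is even; σ has 2 even-length cycles, so sgn(σ) = (−1)^2 and σ is even.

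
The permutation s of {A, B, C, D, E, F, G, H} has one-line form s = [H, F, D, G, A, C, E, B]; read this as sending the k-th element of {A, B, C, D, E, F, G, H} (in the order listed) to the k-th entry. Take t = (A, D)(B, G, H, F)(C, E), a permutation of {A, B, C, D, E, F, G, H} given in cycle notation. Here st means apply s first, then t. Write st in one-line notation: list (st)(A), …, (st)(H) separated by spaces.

F B A H D E C G

Chase each element through s then t: A → H → F; B → F → B; C → D → A; D → G → H; E → A → D; F → C → E; G → E → C; H → B → G.
Collecting the images, st = [F B A H D E C G].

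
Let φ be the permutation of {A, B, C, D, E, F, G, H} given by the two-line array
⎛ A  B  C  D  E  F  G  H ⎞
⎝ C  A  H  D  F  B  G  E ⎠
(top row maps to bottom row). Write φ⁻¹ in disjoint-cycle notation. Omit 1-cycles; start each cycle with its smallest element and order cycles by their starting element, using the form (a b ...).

(A B F E H C)

First write φ in disjoint cycles: (A C H E F B).
Reversing each cycle (and rotating so the smallest element leads) gives φ⁻¹ = (A B F E H C).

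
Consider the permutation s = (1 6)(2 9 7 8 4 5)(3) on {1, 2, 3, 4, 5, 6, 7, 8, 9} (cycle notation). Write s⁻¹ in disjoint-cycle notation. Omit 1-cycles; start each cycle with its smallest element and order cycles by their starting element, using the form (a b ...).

The inverse reverses each cycle.
Reversing each cycle of s and rotating so the smallest element leads gives (1 6)(2 5 4 8 7 9).

(1 6)(2 5 4 8 7 9)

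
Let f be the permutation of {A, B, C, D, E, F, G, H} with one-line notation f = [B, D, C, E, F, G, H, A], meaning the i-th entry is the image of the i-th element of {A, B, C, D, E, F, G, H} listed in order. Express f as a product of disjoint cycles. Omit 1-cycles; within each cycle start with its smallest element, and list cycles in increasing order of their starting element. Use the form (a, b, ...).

From A: A → B → D → E → F → G → H → A, closing the cycle (A, B, D, E, F, G, H).
Repeating from the next unused element and collecting all non-trivial cycles gives (A, B, D, E, F, G, H).

(A, B, D, E, F, G, H)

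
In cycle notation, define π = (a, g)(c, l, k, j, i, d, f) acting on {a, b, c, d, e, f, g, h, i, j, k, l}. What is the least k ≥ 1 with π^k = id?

14

The cycle type of π is (7, 2, 1, 1, 1).
The order of π is the least common multiple of its cycle lengths: lcm(7, 2) = 14.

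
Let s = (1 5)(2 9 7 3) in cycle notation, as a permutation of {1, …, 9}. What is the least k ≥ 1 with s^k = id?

The cycle type of s is (4, 2, 1, 1, 1).
The order is lcm(4, 2) = 4.

4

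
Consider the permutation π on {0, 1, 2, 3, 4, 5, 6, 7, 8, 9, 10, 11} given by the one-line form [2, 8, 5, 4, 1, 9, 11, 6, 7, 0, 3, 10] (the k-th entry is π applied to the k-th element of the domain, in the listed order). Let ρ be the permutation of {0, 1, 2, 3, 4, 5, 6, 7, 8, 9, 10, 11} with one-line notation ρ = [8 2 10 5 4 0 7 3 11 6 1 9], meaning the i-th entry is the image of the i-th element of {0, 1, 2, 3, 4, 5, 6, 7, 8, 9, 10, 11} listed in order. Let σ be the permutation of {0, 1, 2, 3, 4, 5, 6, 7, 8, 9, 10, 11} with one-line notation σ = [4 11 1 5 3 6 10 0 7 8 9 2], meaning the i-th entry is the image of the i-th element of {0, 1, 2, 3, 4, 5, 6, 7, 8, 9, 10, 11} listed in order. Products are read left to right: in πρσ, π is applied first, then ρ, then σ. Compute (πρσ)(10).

6

(πρσ)(10) = σ(ρ(π(10))). π(10) = 3, then ρ(3) = 5, then σ(5) = 6, so the result is 6.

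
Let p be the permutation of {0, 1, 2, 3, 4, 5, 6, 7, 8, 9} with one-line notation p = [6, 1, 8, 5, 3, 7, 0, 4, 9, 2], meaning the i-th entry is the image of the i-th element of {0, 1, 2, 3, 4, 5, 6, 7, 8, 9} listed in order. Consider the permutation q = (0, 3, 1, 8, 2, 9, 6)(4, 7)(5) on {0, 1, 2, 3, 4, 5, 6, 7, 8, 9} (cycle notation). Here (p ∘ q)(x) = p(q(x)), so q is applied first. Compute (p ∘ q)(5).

7

q(5) = 5, then p(5) = 7; composing gives (p ∘ q)(5) = 7.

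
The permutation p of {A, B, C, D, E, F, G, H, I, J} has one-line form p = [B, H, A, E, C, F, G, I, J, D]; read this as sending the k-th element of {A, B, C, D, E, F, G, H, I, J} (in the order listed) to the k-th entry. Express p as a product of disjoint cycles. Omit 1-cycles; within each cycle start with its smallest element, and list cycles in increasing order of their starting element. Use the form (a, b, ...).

Iterating p from A gives A → B → H → I → J → D → E → C → A; that is the 8-cycle (A, B, H, I, J, D, E, C).
Continuing from each remaining unvisited element yields (A, B, H, I, J, D, E, C).

(A, B, H, I, J, D, E, C)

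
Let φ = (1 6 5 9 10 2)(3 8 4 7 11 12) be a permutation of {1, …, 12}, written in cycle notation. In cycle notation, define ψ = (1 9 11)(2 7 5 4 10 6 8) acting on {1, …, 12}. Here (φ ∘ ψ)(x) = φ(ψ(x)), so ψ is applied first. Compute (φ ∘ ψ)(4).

2

ψ(4) = 10, then φ(10) = 2; composing gives (φ ∘ ψ)(4) = 2.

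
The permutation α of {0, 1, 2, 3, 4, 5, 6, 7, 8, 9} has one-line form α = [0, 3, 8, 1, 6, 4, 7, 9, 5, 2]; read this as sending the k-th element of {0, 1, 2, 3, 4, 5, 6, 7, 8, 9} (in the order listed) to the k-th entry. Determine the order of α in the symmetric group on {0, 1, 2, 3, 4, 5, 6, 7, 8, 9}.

The disjoint-cycle form of α has cycle lengths 7, 2, 1.
The order is lcm(7, 2) = 14.

14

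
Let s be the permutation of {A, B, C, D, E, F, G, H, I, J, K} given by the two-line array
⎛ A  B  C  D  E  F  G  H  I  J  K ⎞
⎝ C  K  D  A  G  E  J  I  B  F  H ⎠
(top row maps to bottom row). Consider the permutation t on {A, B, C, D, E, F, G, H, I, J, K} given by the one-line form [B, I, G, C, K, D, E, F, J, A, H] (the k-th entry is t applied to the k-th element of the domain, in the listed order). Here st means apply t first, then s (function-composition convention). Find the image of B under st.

B

t(B) = I, then s(I) = B; composing gives (st)(B) = B.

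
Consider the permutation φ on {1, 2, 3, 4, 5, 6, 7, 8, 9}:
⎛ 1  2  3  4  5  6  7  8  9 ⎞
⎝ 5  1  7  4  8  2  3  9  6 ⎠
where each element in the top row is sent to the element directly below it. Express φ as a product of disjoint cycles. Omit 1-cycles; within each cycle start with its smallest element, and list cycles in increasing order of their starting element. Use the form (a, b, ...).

From 1: 1 → 5 → 8 → 9 → 6 → 2 → 1, closing the cycle (1, 5, 8, 9, 6, 2).
Continuing from each remaining unvisited element yields (1, 5, 8, 9, 6, 2)(3, 7).

(1, 5, 8, 9, 6, 2)(3, 7)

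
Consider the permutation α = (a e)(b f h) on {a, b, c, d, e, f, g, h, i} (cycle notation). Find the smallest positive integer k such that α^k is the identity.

6

The cycle type of α is (3, 2, 1, 1, 1, 1).
Since disjoint cycles commute, ord(α) = lcm(3, 2) = 6.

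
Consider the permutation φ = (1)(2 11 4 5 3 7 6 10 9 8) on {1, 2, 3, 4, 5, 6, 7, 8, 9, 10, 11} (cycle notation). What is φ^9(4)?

4 lies in the 10-cycle (2 11 4 5 3 7 6 10 9 8).
Advancing 9 steps from 4: 4 → 5 → 3 → 7 → 6 → 10 → 9 → 8 → 2 → 11.

11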